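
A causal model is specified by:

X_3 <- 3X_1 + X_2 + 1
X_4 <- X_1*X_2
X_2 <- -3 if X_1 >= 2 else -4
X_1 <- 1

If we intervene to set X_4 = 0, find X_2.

The intervention breaks the incoming arrows to X_4: X_4 <- X_1*X_2 no longer applies, and X_4 = 0.
Since X_2 is not a descendant of the intervened variable, it is unaffected.
X_2 = -3 if X_1 >= 2 else -4  [with X_1=1]  = -4

-4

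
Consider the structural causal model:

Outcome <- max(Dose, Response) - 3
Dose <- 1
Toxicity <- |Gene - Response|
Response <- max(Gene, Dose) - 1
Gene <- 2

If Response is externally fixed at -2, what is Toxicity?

4

The intervention breaks the incoming arrows to Response: Response <- max(Gene, Dose) - 1 no longer applies, and Response = -2.
Toxicity = |Gene - Response|  [with Gene=2, Response=-2]  = 4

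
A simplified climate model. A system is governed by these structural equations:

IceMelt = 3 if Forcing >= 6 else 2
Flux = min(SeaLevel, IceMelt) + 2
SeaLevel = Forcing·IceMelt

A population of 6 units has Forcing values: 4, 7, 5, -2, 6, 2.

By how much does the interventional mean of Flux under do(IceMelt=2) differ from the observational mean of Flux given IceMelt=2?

0.5

Under do(IceMelt=2), IceMelt's equation is replaced by IceMelt=2 for every unit. Per-unit Flux: 4, 4, 4, -2, 4, 4. Mean = 3.
E[Flux|IceMelt=2] averages over only the 4 units with IceMelt=2 (Forcing = 4, 5, -2, 2): Flux = 4, 4, -2, 4, mean 2.5.
Difference = 3 − 2.5 = 0.5.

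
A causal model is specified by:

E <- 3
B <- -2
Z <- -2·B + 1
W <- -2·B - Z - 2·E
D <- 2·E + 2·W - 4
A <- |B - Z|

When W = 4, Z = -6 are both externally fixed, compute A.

4

The joint intervention fixes W = 4, Z = -6, removing each variable's own equation.
A = |B - Z|  [with B=-2, Z=-6]  = 4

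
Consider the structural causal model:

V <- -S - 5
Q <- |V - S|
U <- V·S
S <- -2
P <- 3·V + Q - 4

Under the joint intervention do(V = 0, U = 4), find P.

-2

The joint intervention fixes V = 0, U = 4, removing each variable's own equation.
Q = |V - S|  [with V=0, S=-2]  = 2
P = 3·V + Q - 4  [with V=0, Q=2]  = -2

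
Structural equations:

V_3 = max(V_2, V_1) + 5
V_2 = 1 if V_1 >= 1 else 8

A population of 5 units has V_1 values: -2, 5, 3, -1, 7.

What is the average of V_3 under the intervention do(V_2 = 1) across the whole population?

8.4

Every unit gets V_2=1 under the intervention. V_3 values become 6, 10, 8, 6, 12; E[V_3|do(V_2=1)] = 8.4.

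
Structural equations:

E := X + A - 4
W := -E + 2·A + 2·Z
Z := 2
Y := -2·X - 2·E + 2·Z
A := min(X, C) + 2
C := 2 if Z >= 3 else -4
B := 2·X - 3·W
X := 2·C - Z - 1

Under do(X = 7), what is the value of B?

17

The intervention breaks the incoming arrows to X: X := 2·C - Z - 1 no longer applies, and X = 7.
C = 2 if Z >= 3 else -4  [with Z=2]  = -4
A = min(X, C) + 2  [with X=7, C=-4]  = -2
E = X + A - 4  [with X=7, A=-2]  = 1
W = -E + 2·A + 2·Z  [with E=1, A=-2, Z=2]  = -1
B = 2·X - 3·W  [with X=7, W=-1]  = 17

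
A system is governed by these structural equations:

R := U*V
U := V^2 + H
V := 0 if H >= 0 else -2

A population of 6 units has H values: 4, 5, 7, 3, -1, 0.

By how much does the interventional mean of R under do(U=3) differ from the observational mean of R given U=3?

2

do(U=3) breaks U's dependence on H. With U=3 fixed, R across the units is 0, 0, 0, 0, -6, 0, mean -1.
E[R|U=3] averages over only the 2 units with U=3 (H = 3, -1): R = 0, -6, mean -3.
Difference = -1 − (-3) = 2.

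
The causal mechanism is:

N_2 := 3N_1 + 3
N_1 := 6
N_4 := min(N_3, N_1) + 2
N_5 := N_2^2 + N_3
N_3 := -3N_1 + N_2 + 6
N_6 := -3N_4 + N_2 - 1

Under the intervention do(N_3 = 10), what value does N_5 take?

do(N_3=10) replaces the equation N_3 := -3N_1 + N_2 + 6 with the constant N_3 = 10.
N_2 = 3N_1 + 3  [with N_1=6]  = 21
N_5 = N_2^2 + N_3  [with N_2=21, N_3=10]  = 451

451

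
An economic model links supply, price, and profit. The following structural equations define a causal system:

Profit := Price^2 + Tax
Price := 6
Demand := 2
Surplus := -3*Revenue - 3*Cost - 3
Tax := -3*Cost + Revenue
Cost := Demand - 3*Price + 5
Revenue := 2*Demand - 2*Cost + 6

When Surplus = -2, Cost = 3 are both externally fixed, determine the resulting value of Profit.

31

Setting Surplus = -2, Cost = 3 by intervention discards those variables' equations.
Revenue = 2*Demand - 2*Cost + 6  [with Demand=2, Cost=3]  = 4
Tax = -3*Cost + Revenue  [with Cost=3, Revenue=4]  = -5
Profit = Price^2 + Tax  [with Price=6, Tax=-5]  = 31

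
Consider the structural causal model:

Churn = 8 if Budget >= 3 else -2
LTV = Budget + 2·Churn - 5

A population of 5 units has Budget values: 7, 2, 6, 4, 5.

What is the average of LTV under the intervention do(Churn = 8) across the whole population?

do(Churn=8) breaks Churn's dependence on Budget. With Churn=8 fixed, LTV across the units is 18, 13, 17, 15, 16, mean 15.8.

15.8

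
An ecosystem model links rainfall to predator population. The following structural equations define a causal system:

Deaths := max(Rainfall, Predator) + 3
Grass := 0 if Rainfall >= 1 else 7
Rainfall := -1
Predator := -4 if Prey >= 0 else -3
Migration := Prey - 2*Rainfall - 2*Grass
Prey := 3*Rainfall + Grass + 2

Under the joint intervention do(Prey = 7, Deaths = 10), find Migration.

-5

Setting Prey = 7, Deaths = 10 by intervention discards those variables' equations.
Grass = 0 if Rainfall >= 1 else 7  [with Rainfall=-1]  = 7
Migration = Prey - 2*Rainfall - 2*Grass  [with Prey=7, Rainfall=-1, Grass=7]  = -5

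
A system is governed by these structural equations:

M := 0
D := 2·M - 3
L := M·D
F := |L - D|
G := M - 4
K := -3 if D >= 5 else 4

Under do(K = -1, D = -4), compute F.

Under do(K = -1, D = -4), each intervened variable's structural equation is replaced by its fixed value.
L = M·D  [with M=0, D=-4]  = 0
F = |L - D|  [with L=0, D=-4]  = 4

4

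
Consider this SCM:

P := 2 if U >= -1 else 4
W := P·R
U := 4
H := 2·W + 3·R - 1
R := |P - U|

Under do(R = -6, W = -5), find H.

-29

Setting R = -6, W = -5 by intervention discards those variables' equations.
H = 2·W + 3·R - 1  [with W=-5, R=-6]  = -29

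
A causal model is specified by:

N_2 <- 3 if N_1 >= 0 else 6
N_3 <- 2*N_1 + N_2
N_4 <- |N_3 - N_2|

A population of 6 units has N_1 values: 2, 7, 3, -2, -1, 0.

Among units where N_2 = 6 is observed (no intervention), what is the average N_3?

3

Observing N_2=6 restricts to units where N_2's equation naturally yields 6: N_1 ∈ {-2, -1}. In that subpopulation N_3 = 2, 4, mean 3.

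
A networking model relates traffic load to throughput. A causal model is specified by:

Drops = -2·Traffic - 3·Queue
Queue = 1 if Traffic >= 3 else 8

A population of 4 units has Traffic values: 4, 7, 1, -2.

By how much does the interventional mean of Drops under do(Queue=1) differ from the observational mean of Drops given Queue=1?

Every unit gets Queue=1 under the intervention. Drops values become -11, -17, -5, 1; E[Drops|do(Queue=1)] = -8.
Conditioning on Queue=1 selects the 2 unit(s) with Traffic ∈ {4, 7}. Their Drops values: -11, -17. Mean = -14.
Difference = -8 − (-14) = 6.

6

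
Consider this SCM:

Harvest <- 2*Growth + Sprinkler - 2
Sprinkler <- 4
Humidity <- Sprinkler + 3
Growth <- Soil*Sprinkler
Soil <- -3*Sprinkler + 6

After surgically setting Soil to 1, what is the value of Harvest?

do(Soil=1) replaces the equation Soil <- -3*Sprinkler + 6 with the constant Soil = 1.
Growth = Soil*Sprinkler  [with Soil=1, Sprinkler=4]  = 4
Harvest = 2*Growth + Sprinkler - 2  [with Growth=4, Sprinkler=4]  = 10

10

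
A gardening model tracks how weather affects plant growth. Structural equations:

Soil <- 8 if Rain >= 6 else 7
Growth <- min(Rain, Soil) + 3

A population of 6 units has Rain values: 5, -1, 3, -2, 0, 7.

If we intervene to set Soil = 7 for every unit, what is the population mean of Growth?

Every unit gets Soil=7 under the intervention. Growth values become 8, 2, 6, 1, 3, 10; E[Growth|do(Soil=7)] = 5.

5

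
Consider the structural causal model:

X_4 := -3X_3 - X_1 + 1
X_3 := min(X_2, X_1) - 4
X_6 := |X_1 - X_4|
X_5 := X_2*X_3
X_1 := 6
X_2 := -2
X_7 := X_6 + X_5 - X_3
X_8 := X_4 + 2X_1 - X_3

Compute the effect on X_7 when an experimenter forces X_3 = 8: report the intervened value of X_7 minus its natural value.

The intervention breaks the incoming arrows to X_3: X_3 := min(X_2, X_1) - 4 no longer applies, and X_3 = 8.
X_4 = -3X_3 - X_1 + 1  [with X_3=8, X_1=6]  = -29
X_5 = X_2*X_3  [with X_2=-2, X_3=8]  = -16
X_6 = |X_1 - X_4|  [with X_1=6, X_4=-29]  = 35
X_7 = X_6 + X_5 - X_3  [with X_6=35, X_5=-16, X_3=8]  = 11
Without intervention: X_3 = min(X_2, X_1) - 4  [with X_2=-2, X_1=6]  = -6; X_4 = -3X_3 - X_1 + 1  [with X_3=-6, X_1=6]  = 13; X_5 = X_2*X_3  [with X_2=-2, X_3=-6]  = 12; X_6 = |X_1 - X_4|  [with X_1=6, X_4=13]  = 7; X_7 = X_6 + X_5 - X_3  [with X_6=7, X_5=12, X_3=-6]  = 25.
Change = 11 − 25 = -14.

-14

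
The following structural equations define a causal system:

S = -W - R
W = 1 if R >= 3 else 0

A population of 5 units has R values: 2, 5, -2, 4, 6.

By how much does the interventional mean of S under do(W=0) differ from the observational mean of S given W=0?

-3

do(W=0) breaks W's dependence on R. With W=0 fixed, S across the units is -2, -5, 2, -4, -6, mean -3.
E[S|W=0] averages over only the 2 units with W=0 (R = 2, -2): S = -2, 2, mean 0.
Difference = -3 − 0 = -3.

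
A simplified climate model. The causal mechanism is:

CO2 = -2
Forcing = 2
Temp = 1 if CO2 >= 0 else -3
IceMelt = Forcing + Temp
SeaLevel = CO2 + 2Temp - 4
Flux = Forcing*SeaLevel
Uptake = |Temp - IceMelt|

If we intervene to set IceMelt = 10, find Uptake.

The intervention breaks the incoming arrows to IceMelt: IceMelt = Forcing + Temp no longer applies, and IceMelt = 10.
Temp = 1 if CO2 >= 0 else -3  [with CO2=-2]  = -3
Uptake = |Temp - IceMelt|  [with Temp=-3, IceMelt=10]  = 13

13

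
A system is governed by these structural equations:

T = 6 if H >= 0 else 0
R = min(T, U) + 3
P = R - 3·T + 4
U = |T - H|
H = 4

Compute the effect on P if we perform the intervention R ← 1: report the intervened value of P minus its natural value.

Intervening sets R = 1 and removes its equation (R = min(T, U) + 3).
T = 6 if H >= 0 else 0  [with H=4]  = 6
P = R - 3·T + 4  [with R=1, T=6]  = -13
Without intervention: T = 6 if H >= 0 else 0  [with H=4]  = 6; U = |T - H|  [with T=6, H=4]  = 2; R = min(T, U) + 3  [with T=6, U=2]  = 5; P = R - 3·T + 4  [with R=5, T=6]  = -9.
Change = -13 − (-9) = -4.

-4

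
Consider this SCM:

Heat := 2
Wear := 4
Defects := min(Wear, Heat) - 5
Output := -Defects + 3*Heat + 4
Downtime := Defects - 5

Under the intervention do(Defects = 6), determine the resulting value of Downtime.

1

do(Defects=6) replaces the equation Defects := min(Wear, Heat) - 5 with the constant Defects = 6.
Downtime = Defects - 5  [with Defects=6]  = 1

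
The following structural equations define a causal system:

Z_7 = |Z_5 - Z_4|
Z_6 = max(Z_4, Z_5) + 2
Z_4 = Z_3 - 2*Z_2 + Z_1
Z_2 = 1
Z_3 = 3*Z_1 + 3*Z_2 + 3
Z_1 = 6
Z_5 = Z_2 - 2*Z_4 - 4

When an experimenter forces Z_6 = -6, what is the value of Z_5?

-59

do(Z_6=-6) replaces the equation Z_6 = max(Z_4, Z_5) + 2 with the constant Z_6 = -6.
Since Z_5 is not a descendant of the intervened variable, it is unaffected.
Z_3 = 3*Z_1 + 3*Z_2 + 3  [with Z_1=6, Z_2=1]  = 24
Z_4 = Z_3 - 2*Z_2 + Z_1  [with Z_3=24, Z_2=1, Z_1=6]  = 28
Z_5 = Z_2 - 2*Z_4 - 4  [with Z_2=1, Z_4=28]  = -59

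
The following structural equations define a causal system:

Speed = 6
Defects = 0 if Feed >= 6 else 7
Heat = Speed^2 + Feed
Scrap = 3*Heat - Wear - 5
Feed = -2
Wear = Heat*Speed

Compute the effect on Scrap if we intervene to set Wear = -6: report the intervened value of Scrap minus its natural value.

210

Under do(Wear=-6), the mechanism Wear = Heat*Speed is discarded; Wear is fixed at -6.
Heat = Speed^2 + Feed  [with Speed=6, Feed=-2]  = 34
Scrap = 3*Heat - Wear - 5  [with Heat=34, Wear=-6]  = 103
Without intervention: Heat = Speed^2 + Feed  [with Speed=6, Feed=-2]  = 34; Wear = Heat*Speed  [with Heat=34, Speed=6]  = 204; Scrap = 3*Heat - Wear - 5  [with Heat=34, Wear=204]  = -107.
Change = 103 − (-107) = 210.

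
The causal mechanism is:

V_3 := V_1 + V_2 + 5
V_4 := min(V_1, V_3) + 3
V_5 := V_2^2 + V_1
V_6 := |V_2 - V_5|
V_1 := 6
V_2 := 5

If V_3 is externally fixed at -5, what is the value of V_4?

The intervention breaks the incoming arrows to V_3: V_3 := V_1 + V_2 + 5 no longer applies, and V_3 = -5.
V_4 = min(V_1, V_3) + 3  [with V_1=6, V_3=-5]  = -2

-2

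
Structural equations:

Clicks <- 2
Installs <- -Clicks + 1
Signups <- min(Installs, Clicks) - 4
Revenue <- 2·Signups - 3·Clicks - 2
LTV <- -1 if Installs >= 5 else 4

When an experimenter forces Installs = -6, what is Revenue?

Under do(Installs=-6), the mechanism Installs <- -Clicks + 1 is discarded; Installs is fixed at -6.
Signups = min(Installs, Clicks) - 4  [with Installs=-6, Clicks=2]  = -10
Revenue = 2·Signups - 3·Clicks - 2  [with Signups=-10, Clicks=2]  = -28

-28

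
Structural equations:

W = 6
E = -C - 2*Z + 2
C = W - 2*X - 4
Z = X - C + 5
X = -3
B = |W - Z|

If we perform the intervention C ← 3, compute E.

do(C=3) replaces the equation C = W - 2*X - 4 with the constant C = 3.
Z = X - C + 5  [with X=-3, C=3]  = -1
E = -C - 2*Z + 2  [with C=3, Z=-1]  = 1

1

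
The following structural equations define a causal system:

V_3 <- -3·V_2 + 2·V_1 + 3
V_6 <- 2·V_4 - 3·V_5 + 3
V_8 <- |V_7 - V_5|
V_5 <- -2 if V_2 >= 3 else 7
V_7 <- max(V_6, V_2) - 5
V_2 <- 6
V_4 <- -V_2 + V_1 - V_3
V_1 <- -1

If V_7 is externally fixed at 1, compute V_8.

do(V_7=1) replaces the equation V_7 <- max(V_6, V_2) - 5 with the constant V_7 = 1.
V_5 = -2 if V_2 >= 3 else 7  [with V_2=6]  = -2
V_8 = |V_7 - V_5|  [with V_7=1, V_5=-2]  = 3

3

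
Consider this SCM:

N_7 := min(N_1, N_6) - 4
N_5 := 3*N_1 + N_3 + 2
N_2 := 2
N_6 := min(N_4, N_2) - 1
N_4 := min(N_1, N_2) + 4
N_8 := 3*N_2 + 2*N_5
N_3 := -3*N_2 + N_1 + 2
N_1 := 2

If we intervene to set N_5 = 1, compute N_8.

do(N_5=1) replaces the equation N_5 := 3*N_1 + N_3 + 2 with the constant N_5 = 1.
N_8 = 3*N_2 + 2*N_5  [with N_2=2, N_5=1]  = 8

8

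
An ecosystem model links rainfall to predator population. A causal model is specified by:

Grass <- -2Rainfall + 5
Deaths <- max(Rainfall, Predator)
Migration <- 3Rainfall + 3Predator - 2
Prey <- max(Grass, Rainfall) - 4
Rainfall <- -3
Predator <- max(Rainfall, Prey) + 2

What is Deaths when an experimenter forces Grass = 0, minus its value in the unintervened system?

do(Grass=0) replaces the equation Grass <- -2Rainfall + 5 with the constant Grass = 0.
Prey = max(Grass, Rainfall) - 4  [with Grass=0, Rainfall=-3]  = -4
Predator = max(Rainfall, Prey) + 2  [with Rainfall=-3, Prey=-4]  = -1
Deaths = max(Rainfall, Predator)  [with Rainfall=-3, Predator=-1]  = -1
Without intervention: Grass = -2Rainfall + 5  [with Rainfall=-3]  = 11; Prey = max(Grass, Rainfall) - 4  [with Grass=11, Rainfall=-3]  = 7; Predator = max(Rainfall, Prey) + 2  [with Rainfall=-3, Prey=7]  = 9; Deaths = max(Rainfall, Predator)  [with Rainfall=-3, Predator=9]  = 9.
Change = -1 − 9 = -10.

-10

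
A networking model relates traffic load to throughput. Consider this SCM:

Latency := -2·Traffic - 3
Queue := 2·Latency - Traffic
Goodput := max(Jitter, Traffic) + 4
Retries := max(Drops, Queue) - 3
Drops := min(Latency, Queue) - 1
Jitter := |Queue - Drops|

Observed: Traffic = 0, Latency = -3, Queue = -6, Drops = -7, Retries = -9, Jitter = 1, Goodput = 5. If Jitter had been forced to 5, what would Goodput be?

9

Intervening sets Jitter = 5 and removes its equation (Jitter := |Queue - Drops|).
Goodput = max(Jitter, Traffic) + 4  [with Jitter=5, Traffic=0]  = 9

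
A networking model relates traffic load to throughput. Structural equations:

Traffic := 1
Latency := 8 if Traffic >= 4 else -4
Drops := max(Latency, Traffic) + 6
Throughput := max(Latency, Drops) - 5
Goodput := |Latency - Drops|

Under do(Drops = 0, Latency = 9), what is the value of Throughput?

4

The joint intervention fixes Drops = 0, Latency = 9, removing each variable's own equation.
Throughput = max(Latency, Drops) - 5  [with Latency=9, Drops=0]  = 4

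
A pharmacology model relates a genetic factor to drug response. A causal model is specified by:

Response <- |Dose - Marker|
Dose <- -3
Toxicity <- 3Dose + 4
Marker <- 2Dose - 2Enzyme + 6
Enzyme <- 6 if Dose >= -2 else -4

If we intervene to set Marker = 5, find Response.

The intervention breaks the incoming arrows to Marker: Marker <- 2Dose - 2Enzyme + 6 no longer applies, and Marker = 5.
Response = |Dose - Marker|  [with Dose=-3, Marker=5]  = 8

8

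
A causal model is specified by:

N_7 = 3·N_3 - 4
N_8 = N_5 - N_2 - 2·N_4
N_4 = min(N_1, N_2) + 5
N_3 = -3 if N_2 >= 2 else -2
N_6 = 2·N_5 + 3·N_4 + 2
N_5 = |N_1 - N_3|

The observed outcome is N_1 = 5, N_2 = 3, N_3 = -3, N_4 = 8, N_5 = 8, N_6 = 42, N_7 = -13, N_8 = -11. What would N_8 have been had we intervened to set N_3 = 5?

The intervention breaks the incoming arrows to N_3: N_3 = -3 if N_2 >= 2 else -2 no longer applies, and N_3 = 5.
N_4 = min(N_1, N_2) + 5  [with N_1=5, N_2=3]  = 8
N_5 = |N_1 - N_3|  [with N_1=5, N_3=5]  = 0
N_8 = N_5 - N_2 - 2·N_4  [with N_5=0, N_2=3, N_4=8]  = -19

-19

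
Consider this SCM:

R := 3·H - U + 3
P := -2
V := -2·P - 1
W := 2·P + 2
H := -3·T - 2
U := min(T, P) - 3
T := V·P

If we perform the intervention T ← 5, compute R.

-43

The intervention breaks the incoming arrows to T: T := V·P no longer applies, and T = 5.
U = min(T, P) - 3  [with T=5, P=-2]  = -5
H = -3·T - 2  [with T=5]  = -17
R = 3·H - U + 3  [with H=-17, U=-5]  = -43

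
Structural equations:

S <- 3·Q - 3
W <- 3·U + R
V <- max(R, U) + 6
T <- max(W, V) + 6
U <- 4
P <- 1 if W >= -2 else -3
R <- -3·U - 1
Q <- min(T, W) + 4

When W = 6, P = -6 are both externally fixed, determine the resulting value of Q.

Under do(W = 6, P = -6), each intervened variable's structural equation is replaced by its fixed value.
R = -3·U - 1  [with U=4]  = -13
V = max(R, U) + 6  [with R=-13, U=4]  = 10
T = max(W, V) + 6  [with W=6, V=10]  = 16
Q = min(T, W) + 4  [with T=16, W=6]  = 10

10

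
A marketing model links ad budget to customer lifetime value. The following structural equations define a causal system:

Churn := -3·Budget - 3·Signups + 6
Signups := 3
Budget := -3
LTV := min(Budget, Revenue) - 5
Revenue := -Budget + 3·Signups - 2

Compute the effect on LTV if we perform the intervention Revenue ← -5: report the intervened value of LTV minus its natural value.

Intervening sets Revenue = -5 and removes its equation (Revenue := -Budget + 3·Signups - 2).
LTV = min(Budget, Revenue) - 5  [with Budget=-3, Revenue=-5]  = -10
Without intervention: Revenue = -Budget + 3·Signups - 2  [with Budget=-3, Signups=3]  = 10; LTV = min(Budget, Revenue) - 5  [with Budget=-3, Revenue=10]  = -8.
Change = -10 − (-8) = -2.

-2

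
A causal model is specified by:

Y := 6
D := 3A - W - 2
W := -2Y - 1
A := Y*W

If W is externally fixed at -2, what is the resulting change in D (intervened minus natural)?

Under do(W=-2), the mechanism W := -2Y - 1 is discarded; W is fixed at -2.
A = Y*W  [with Y=6, W=-2]  = -12
D = 3A - W - 2  [with A=-12, W=-2]  = -36
Without intervention: W = -2Y - 1  [with Y=6]  = -13; A = Y*W  [with Y=6, W=-13]  = -78; D = 3A - W - 2  [with A=-78, W=-13]  = -223.
Change = -36 − (-223) = 187.

187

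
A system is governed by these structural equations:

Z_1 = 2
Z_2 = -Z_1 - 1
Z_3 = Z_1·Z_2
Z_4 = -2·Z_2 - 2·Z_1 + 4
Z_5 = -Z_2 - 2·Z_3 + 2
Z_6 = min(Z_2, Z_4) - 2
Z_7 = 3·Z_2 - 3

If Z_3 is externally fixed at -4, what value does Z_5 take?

do(Z_3=-4) replaces the equation Z_3 = Z_1·Z_2 with the constant Z_3 = -4.
Z_2 = -Z_1 - 1  [with Z_1=2]  = -3
Z_5 = -Z_2 - 2·Z_3 + 2  [with Z_2=-3, Z_3=-4]  = 13

13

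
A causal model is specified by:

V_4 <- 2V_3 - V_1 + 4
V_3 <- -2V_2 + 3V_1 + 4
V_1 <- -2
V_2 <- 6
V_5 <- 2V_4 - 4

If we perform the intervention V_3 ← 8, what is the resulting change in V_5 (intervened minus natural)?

88

do(V_3=8) replaces the equation V_3 <- -2V_2 + 3V_1 + 4 with the constant V_3 = 8.
V_4 = 2V_3 - V_1 + 4  [with V_3=8, V_1=-2]  = 22
V_5 = 2V_4 - 4  [with V_4=22]  = 40
Without intervention: V_3 = -2V_2 + 3V_1 + 4  [with V_2=6, V_1=-2]  = -14; V_4 = 2V_3 - V_1 + 4  [with V_3=-14, V_1=-2]  = -22; V_5 = 2V_4 - 4  [with V_4=-22]  = -48.
Change = 40 − (-48) = 88.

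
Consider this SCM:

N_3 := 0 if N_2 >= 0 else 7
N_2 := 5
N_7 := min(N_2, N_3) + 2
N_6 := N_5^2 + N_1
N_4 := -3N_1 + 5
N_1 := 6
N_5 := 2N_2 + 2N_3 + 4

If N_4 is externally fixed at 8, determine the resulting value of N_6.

Under do(N_4=8), the mechanism N_4 := -3N_1 + 5 is discarded; N_4 is fixed at 8.
Since N_6 is not a descendant of the intervened variable, it is unaffected.
N_3 = 0 if N_2 >= 0 else 7  [with N_2=5]  = 0
N_5 = 2N_2 + 2N_3 + 4  [with N_2=5, N_3=0]  = 14
N_6 = N_5^2 + N_1  [with N_5=14, N_1=6]  = 202

202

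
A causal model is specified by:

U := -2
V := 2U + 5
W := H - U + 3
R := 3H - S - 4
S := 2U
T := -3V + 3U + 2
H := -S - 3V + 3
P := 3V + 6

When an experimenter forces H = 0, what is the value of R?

do(H=0) replaces the equation H := -S - 3V + 3 with the constant H = 0.
S = 2U  [with U=-2]  = -4
R = 3H - S - 4  [with H=0, S=-4]  = 0

0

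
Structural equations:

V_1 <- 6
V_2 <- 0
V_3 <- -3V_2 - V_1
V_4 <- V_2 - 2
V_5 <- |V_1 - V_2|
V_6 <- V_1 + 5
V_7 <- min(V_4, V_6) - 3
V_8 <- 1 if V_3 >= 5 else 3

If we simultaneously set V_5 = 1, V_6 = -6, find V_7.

Under do(V_5 = 1, V_6 = -6), each intervened variable's structural equation is replaced by its fixed value.
V_4 = V_2 - 2  [with V_2=0]  = -2
V_7 = min(V_4, V_6) - 3  [with V_4=-2, V_6=-6]  = -9

-9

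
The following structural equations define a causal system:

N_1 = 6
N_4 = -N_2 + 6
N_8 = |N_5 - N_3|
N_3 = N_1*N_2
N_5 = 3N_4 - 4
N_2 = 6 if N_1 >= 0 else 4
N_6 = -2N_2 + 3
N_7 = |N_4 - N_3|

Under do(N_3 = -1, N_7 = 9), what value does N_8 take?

Under do(N_3 = -1, N_7 = 9), each intervened variable's structural equation is replaced by its fixed value.
N_2 = 6 if N_1 >= 0 else 4  [with N_1=6]  = 6
N_4 = -N_2 + 6  [with N_2=6]  = 0
N_5 = 3N_4 - 4  [with N_4=0]  = -4
N_8 = |N_5 - N_3|  [with N_5=-4, N_3=-1]  = 3

3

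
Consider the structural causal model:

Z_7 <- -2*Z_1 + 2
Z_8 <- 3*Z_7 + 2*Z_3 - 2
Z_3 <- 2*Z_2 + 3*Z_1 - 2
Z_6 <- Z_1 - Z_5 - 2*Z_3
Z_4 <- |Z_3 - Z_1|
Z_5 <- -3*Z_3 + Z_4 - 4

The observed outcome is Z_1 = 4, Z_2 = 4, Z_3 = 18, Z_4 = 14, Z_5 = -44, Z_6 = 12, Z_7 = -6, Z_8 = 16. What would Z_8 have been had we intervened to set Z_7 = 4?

46

do(Z_7=4) replaces the equation Z_7 <- -2*Z_1 + 2 with the constant Z_7 = 4.
Z_3 = 2*Z_2 + 3*Z_1 - 2  [with Z_2=4, Z_1=4]  = 18
Z_8 = 3*Z_7 + 2*Z_3 - 2  [with Z_7=4, Z_3=18]  = 46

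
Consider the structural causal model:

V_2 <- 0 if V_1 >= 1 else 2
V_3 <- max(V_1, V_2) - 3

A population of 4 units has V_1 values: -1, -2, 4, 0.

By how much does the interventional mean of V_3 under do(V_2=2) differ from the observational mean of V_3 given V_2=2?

Under do(V_2=2), V_2's equation is replaced by V_2=2 for every unit. Per-unit V_3: -1, -1, 1, -1. Mean = -0.5.
Observing V_2=2 restricts to units where V_2's equation naturally yields 2: V_1 ∈ {-1, -2, 0}. In that subpopulation V_3 = -1, -1, -1, mean -1.
Difference = -0.5 − (-1) = 0.5.

0.5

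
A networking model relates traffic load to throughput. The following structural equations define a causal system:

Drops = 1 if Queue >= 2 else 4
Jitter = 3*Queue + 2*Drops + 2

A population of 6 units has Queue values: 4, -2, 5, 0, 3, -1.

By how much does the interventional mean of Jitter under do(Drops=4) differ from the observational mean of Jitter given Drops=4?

Under do(Drops=4), Drops's equation is replaced by Drops=4 for every unit. Per-unit Jitter: 22, 4, 25, 10, 19, 7. Mean = 14.5.
E[Jitter|Drops=4] averages over only the 3 units with Drops=4 (Queue = -2, 0, -1): Jitter = 4, 10, 7, mean 7.
Difference = 14.5 − 7 = 7.5.

7.5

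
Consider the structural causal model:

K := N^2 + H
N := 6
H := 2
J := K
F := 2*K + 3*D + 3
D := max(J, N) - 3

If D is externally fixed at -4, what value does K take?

38

do(D=-4) replaces the equation D := max(J, N) - 3 with the constant D = -4.
K is not downstream of the intervention, so its value is determined by the original equations.
K = N^2 + H  [with N=6, H=2]  = 38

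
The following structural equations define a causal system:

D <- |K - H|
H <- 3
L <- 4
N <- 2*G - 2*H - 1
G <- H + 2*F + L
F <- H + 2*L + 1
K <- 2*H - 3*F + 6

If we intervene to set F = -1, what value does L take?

4

Under do(F=-1), the mechanism F <- H + 2*L + 1 is discarded; F is fixed at -1.
Since L is not a descendant of the intervened variable, it is unaffected.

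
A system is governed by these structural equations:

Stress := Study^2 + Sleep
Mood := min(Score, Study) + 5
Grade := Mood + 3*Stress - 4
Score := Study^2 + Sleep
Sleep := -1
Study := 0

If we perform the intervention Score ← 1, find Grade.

Under do(Score=1), the mechanism Score := Study^2 + Sleep is discarded; Score is fixed at 1.
Stress = Study^2 + Sleep  [with Study=0, Sleep=-1]  = -1
Mood = min(Score, Study) + 5  [with Score=1, Study=0]  = 5
Grade = Mood + 3*Stress - 4  [with Mood=5, Stress=-1]  = -2

-2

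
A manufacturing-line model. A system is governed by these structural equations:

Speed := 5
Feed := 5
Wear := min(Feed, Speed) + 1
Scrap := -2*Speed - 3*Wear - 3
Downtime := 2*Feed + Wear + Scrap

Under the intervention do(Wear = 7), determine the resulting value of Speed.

5

Under do(Wear=7), the mechanism Wear := min(Feed, Speed) + 1 is discarded; Wear is fixed at 7.
Speed is not downstream of the intervention, so its value is determined by the original equations.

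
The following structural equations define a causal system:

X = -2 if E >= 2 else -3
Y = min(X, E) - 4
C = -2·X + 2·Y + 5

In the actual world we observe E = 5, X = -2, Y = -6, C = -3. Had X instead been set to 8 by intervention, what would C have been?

Under do(X=8), the mechanism X = -2 if E >= 2 else -3 is discarded; X is fixed at 8.
Y = min(X, E) - 4  [with X=8, E=5]  = 1
C = -2·X + 2·Y + 5  [with X=8, Y=1]  = -9

-9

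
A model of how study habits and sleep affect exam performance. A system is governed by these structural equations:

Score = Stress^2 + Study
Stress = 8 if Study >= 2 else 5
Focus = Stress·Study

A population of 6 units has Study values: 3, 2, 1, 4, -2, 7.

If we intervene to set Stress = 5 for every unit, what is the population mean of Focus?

12.5

Under do(Stress=5), Stress's equation is replaced by Stress=5 for every unit. Per-unit Focus: 15, 10, 5, 20, -10, 35. Mean = 12.5.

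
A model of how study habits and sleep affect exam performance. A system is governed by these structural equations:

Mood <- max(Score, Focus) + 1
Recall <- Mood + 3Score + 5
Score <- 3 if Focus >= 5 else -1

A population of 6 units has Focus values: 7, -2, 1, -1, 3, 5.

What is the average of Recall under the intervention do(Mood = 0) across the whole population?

do(Mood=0) breaks Mood's dependence on Focus. With Mood=0 fixed, Recall across the units is 14, 2, 2, 2, 2, 14, mean 6.

6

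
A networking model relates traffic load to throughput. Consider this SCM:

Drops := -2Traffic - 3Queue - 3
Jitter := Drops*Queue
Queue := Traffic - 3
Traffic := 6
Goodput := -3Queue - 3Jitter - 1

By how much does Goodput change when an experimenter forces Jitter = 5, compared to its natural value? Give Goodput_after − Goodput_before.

Intervening sets Jitter = 5 and removes its equation (Jitter := Drops*Queue).
Queue = Traffic - 3  [with Traffic=6]  = 3
Goodput = -3Queue - 3Jitter - 1  [with Queue=3, Jitter=5]  = -25
Without intervention: Queue = Traffic - 3  [with Traffic=6]  = 3; Drops = -2Traffic - 3Queue - 3  [with Traffic=6, Queue=3]  = -24; Jitter = Drops*Queue  [with Drops=-24, Queue=3]  = -72; Goodput = -3Queue - 3Jitter - 1  [with Queue=3, Jitter=-72]  = 206.
Change = -25 − 206 = -231.

-231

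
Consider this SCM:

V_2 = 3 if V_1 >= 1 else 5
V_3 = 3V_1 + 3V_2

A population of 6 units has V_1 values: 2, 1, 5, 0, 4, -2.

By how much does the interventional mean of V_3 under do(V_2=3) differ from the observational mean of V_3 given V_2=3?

The intervention sets V_2=3 in all 6 units regardless of V_1. Recomputing V_3 per unit gives 15, 12, 24, 9, 21, 3; average 14.
Observing V_2=3 restricts to units where V_2's equation naturally yields 3: V_1 ∈ {2, 1, 5, 4}. In that subpopulation V_3 = 15, 12, 24, 21, mean 18.
Difference = 14 − 18 = -4.

-4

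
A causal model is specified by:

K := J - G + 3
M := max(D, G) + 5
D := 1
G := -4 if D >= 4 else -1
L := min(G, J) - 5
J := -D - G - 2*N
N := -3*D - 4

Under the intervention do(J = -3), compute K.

Intervening sets J = -3 and removes its equation (J := -D - G - 2*N).
G = -4 if D >= 4 else -1  [with D=1]  = -1
K = J - G + 3  [with J=-3, G=-1]  = 1

1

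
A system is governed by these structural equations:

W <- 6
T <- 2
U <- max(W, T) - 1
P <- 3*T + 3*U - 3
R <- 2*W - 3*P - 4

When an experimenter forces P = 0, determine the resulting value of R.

Intervening sets P = 0 and removes its equation (P <- 3*T + 3*U - 3).
R = 2*W - 3*P - 4  [with W=6, P=0]  = 8

8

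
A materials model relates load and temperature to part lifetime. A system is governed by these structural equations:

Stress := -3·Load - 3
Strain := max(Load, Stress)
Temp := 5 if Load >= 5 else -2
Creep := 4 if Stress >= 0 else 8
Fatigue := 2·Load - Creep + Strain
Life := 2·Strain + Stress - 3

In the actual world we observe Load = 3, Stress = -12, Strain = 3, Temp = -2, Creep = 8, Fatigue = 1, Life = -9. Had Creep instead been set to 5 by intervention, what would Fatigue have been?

4

The intervention breaks the incoming arrows to Creep: Creep := 4 if Stress >= 0 else 8 no longer applies, and Creep = 5.
Stress = -3·Load - 3  [with Load=3]  = -12
Strain = max(Load, Stress)  [with Load=3, Stress=-12]  = 3
Fatigue = 2·Load - Creep + Strain  [with Load=3, Creep=5, Strain=3]  = 4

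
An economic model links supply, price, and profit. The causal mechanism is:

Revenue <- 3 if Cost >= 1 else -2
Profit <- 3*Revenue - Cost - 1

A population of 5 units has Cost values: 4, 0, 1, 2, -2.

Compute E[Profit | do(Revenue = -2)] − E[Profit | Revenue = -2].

-2

do(Revenue=-2) breaks Revenue's dependence on Cost. With Revenue=-2 fixed, Profit across the units is -11, -7, -8, -9, -5, mean -8.
Observing Revenue=-2 restricts to units where Revenue's equation naturally yields -2: Cost ∈ {0, -2}. In that subpopulation Profit = -7, -5, mean -6.
Difference = -8 − (-6) = -2.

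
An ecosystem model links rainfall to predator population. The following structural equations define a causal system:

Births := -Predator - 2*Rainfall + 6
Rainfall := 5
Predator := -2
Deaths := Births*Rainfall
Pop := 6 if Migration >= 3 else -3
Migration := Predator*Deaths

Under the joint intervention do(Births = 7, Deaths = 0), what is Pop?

Setting Births = 7, Deaths = 0 by intervention discards those variables' equations.
Migration = Predator*Deaths  [with Predator=-2, Deaths=0]  = 0
Pop = 6 if Migration >= 3 else -3  [with Migration=0]  = -3

-3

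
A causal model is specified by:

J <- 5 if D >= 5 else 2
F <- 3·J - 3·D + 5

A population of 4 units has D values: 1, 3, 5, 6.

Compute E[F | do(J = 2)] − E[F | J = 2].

-5.25

Under do(J=2), J's equation is replaced by J=2 for every unit. Per-unit F: 8, 2, -4, -7. Mean = -0.25.
Conditioning on J=2 selects the 2 unit(s) with D ∈ {1, 3}. Their F values: 8, 2. Mean = 5.
Difference = -0.25 − 5 = -5.25.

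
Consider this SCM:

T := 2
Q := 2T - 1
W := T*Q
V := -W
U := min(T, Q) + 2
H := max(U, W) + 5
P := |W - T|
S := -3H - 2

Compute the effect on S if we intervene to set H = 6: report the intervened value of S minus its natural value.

15

Intervening sets H = 6 and removes its equation (H := max(U, W) + 5).
S = -3H - 2  [with H=6]  = -20
Without intervention: Q = 2T - 1  [with T=2]  = 3; W = T*Q  [with T=2, Q=3]  = 6; U = min(T, Q) + 2  [with T=2, Q=3]  = 4; H = max(U, W) + 5  [with U=4, W=6]  = 11; S = -3H - 2  [with H=11]  = -35.
Change = -20 − (-35) = 15.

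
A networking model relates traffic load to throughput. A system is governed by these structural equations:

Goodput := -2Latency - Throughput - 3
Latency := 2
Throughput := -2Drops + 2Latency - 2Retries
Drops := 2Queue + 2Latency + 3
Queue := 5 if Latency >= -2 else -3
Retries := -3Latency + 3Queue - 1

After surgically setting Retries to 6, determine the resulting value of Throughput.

Intervening sets Retries = 6 and removes its equation (Retries := -3Latency + 3Queue - 1).
Queue = 5 if Latency >= -2 else -3  [with Latency=2]  = 5
Drops = 2Queue + 2Latency + 3  [with Queue=5, Latency=2]  = 17
Throughput = -2Drops + 2Latency - 2Retries  [with Drops=17, Latency=2, Retries=6]  = -42

-42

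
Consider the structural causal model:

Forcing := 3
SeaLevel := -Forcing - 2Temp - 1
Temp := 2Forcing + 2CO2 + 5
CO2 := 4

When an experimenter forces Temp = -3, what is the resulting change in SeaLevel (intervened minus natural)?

44

The intervention breaks the incoming arrows to Temp: Temp := 2Forcing + 2CO2 + 5 no longer applies, and Temp = -3.
SeaLevel = -Forcing - 2Temp - 1  [with Forcing=3, Temp=-3]  = 2
Without intervention: Temp = 2Forcing + 2CO2 + 5  [with Forcing=3, CO2=4]  = 19; SeaLevel = -Forcing - 2Temp - 1  [with Forcing=3, Temp=19]  = -42.
Change = 2 − (-42) = 44.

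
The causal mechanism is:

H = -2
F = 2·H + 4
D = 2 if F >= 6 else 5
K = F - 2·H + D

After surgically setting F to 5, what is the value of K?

14

Under do(F=5), the mechanism F = 2·H + 4 is discarded; F is fixed at 5.
D = 2 if F >= 6 else 5  [with F=5]  = 5
K = F - 2·H + D  [with F=5, H=-2, D=5]  = 14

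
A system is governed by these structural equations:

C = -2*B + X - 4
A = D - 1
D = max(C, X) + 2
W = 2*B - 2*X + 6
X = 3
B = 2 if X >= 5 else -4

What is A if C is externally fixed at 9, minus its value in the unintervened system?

2

The intervention breaks the incoming arrows to C: C = -2*B + X - 4 no longer applies, and C = 9.
D = max(C, X) + 2  [with C=9, X=3]  = 11
A = D - 1  [with D=11]  = 10
Without intervention: B = 2 if X >= 5 else -4  [with X=3]  = -4; C = -2*B + X - 4  [with B=-4, X=3]  = 7; D = max(C, X) + 2  [with C=7, X=3]  = 9; A = D - 1  [with D=9]  = 8.
Change = 10 − 8 = 2.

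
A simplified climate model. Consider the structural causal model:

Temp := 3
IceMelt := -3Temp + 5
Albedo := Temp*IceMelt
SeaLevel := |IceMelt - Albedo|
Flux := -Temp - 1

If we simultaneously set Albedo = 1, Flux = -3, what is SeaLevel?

The joint intervention fixes Albedo = 1, Flux = -3, removing each variable's own equation.
IceMelt = -3Temp + 5  [with Temp=3]  = -4
SeaLevel = |IceMelt - Albedo|  [with IceMelt=-4, Albedo=1]  = 5

5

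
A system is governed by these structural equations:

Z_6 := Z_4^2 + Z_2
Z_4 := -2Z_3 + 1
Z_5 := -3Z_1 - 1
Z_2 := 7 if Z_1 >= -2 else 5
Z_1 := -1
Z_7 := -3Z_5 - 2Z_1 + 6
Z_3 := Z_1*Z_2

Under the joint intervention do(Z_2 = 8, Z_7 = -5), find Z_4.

Under do(Z_2 = 8, Z_7 = -5), each intervened variable's structural equation is replaced by its fixed value.
Z_3 = Z_1*Z_2  [with Z_1=-1, Z_2=8]  = -8
Z_4 = -2Z_3 + 1  [with Z_3=-8]  = 17

17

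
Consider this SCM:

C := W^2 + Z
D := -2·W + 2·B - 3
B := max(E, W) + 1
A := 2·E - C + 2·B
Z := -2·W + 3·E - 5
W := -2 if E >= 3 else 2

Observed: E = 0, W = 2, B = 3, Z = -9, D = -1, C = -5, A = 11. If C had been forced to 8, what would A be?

Intervening sets C = 8 and removes its equation (C := W^2 + Z).
W = -2 if E >= 3 else 2  [with E=0]  = 2
B = max(E, W) + 1  [with E=0, W=2]  = 3
A = 2·E - C + 2·B  [with E=0, C=8, B=3]  = -2

-2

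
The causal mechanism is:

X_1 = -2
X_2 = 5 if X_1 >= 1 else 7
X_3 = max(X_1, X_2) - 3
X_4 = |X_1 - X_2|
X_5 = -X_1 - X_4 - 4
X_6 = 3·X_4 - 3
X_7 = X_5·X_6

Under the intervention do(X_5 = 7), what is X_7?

Under do(X_5=7), the mechanism X_5 = -X_1 - X_4 - 4 is discarded; X_5 is fixed at 7.
X_2 = 5 if X_1 >= 1 else 7  [with X_1=-2]  = 7
X_4 = |X_1 - X_2|  [with X_1=-2, X_2=7]  = 9
X_6 = 3·X_4 - 3  [with X_4=9]  = 24
X_7 = X_5·X_6  [with X_5=7, X_6=24]  = 168

168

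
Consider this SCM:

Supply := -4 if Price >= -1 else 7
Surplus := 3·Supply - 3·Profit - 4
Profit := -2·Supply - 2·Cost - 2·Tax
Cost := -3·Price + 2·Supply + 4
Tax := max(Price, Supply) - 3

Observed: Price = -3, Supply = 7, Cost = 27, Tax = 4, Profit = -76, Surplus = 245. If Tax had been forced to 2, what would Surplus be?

233

Under do(Tax=2), the mechanism Tax := max(Price, Supply) - 3 is discarded; Tax is fixed at 2.
Supply = -4 if Price >= -1 else 7  [with Price=-3]  = 7
Cost = -3·Price + 2·Supply + 4  [with Price=-3, Supply=7]  = 27
Profit = -2·Supply - 2·Cost - 2·Tax  [with Supply=7, Cost=27, Tax=2]  = -72
Surplus = 3·Supply - 3·Profit - 4  [with Supply=7, Profit=-72]  = 233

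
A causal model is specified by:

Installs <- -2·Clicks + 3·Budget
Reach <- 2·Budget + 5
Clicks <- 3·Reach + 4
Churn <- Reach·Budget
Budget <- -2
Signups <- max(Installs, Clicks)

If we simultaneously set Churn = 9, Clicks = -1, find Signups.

Under do(Churn = 9, Clicks = -1), each intervened variable's structural equation is replaced by its fixed value.
Installs = -2·Clicks + 3·Budget  [with Clicks=-1, Budget=-2]  = -4
Signups = max(Installs, Clicks)  [with Installs=-4, Clicks=-1]  = -1

-1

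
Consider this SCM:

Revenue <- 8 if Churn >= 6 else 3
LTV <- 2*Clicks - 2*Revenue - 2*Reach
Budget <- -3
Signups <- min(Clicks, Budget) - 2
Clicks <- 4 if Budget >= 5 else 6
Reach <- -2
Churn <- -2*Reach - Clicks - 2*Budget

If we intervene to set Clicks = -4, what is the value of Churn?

14

do(Clicks=-4) replaces the equation Clicks <- 4 if Budget >= 5 else 6 with the constant Clicks = -4.
Churn = -2*Reach - Clicks - 2*Budget  [with Reach=-2, Clicks=-4, Budget=-3]  = 14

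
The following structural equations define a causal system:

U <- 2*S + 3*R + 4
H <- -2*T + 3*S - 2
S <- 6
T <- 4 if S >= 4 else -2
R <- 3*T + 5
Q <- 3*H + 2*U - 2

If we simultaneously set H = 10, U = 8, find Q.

Setting H = 10, U = 8 by intervention discards those variables' equations.
Q = 3*H + 2*U - 2  [with H=10, U=8]  = 44

44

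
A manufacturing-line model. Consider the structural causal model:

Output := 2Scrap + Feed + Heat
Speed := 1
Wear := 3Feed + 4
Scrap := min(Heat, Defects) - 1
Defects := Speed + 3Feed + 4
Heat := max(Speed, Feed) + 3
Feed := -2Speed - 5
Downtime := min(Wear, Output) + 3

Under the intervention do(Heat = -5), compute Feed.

Under do(Heat=-5), the mechanism Heat := max(Speed, Feed) + 3 is discarded; Heat is fixed at -5.
Since Feed is not a descendant of the intervened variable, it is unaffected.
Feed = -2Speed - 5  [with Speed=1]  = -7

-7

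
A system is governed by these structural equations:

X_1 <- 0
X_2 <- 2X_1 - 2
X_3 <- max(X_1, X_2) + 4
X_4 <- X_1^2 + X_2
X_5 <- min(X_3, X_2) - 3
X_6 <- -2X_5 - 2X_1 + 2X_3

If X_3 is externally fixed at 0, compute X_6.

10

The intervention breaks the incoming arrows to X_3: X_3 <- max(X_1, X_2) + 4 no longer applies, and X_3 = 0.
X_2 = 2X_1 - 2  [with X_1=0]  = -2
X_5 = min(X_3, X_2) - 3  [with X_3=0, X_2=-2]  = -5
X_6 = -2X_5 - 2X_1 + 2X_3  [with X_5=-5, X_1=0, X_3=0]  = 10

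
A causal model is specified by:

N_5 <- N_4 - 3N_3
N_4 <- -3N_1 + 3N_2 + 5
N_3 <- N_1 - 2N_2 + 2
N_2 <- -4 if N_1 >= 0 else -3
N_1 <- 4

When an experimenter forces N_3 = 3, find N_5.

-28

do(N_3=3) replaces the equation N_3 <- N_1 - 2N_2 + 2 with the constant N_3 = 3.
N_2 = -4 if N_1 >= 0 else -3  [with N_1=4]  = -4
N_4 = -3N_1 + 3N_2 + 5  [with N_1=4, N_2=-4]  = -19
N_5 = N_4 - 3N_3  [with N_4=-19, N_3=3]  = -28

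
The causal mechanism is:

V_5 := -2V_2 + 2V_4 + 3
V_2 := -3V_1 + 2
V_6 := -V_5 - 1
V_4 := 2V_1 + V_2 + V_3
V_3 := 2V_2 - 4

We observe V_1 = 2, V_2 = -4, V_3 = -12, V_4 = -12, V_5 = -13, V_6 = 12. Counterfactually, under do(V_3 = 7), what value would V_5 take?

25

do(V_3=7) replaces the equation V_3 := 2V_2 - 4 with the constant V_3 = 7.
V_2 = -3V_1 + 2  [with V_1=2]  = -4
V_4 = 2V_1 + V_2 + V_3  [with V_1=2, V_2=-4, V_3=7]  = 7
V_5 = -2V_2 + 2V_4 + 3  [with V_2=-4, V_4=7]  = 25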